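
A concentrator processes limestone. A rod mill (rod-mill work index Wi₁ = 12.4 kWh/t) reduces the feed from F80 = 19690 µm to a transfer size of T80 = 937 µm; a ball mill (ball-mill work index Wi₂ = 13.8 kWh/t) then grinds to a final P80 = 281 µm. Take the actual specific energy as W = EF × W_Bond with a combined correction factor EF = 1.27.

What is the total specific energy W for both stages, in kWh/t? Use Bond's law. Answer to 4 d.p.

W = 8.7520 kWh/t

W = 10 Wi / √P80 − 10 Wi / √F80
Stage 1 (19690→937 µm, Wi₁=12.4): W₁ = 10·12.4·(0.032669 − 0.007127) = 3.1672 kWh/t
Stage 2 (937→281 µm, Wi₂=13.8): W₂ = 10·13.8·(0.059655 − 0.032669) = 3.7241 kWh/t
W = W₁ + W₂ = 3.1672 + 3.7241 = 6.8913 kWh/t
Corrected W = EF·W_Bond = 1.27·6.8913 = 8.7520 kWh/t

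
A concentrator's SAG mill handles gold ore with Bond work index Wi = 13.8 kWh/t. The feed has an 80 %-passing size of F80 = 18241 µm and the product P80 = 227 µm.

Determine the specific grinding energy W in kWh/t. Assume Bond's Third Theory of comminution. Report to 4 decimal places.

W = 8.1376 kWh/t

W = 10·Wi·[P80^(−½) − F80^(−½)]
1/√227 = 0.066372;  1/√18241 = 0.007404
W = 10·13.8·(0.066372 − 0.007404) = 8.1376 kWh/t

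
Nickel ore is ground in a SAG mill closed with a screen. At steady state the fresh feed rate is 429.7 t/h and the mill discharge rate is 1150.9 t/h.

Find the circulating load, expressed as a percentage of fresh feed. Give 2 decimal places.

Steady state: M = F + R.
R = M − F = 1150.9 − 429.7 = 721.2 t/h
CL = 100·R/F = 100·721.2/429.7 = 167.84 %

CL = 167.84 %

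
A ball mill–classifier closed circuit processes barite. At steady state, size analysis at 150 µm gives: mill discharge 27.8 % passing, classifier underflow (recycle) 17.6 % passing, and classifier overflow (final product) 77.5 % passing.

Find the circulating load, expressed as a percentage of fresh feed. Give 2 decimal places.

CL = 487.25 %

Mass balance on the −150 µm fraction:
Fd + Rd = Ru + Fo ⇒ R/F = (o−d)/(d−u)
r = (77.5 − 27.8)/(27.8 − 17.6) = 49.7/10.2 = 4.8725
CL = 100·r = 487.25 %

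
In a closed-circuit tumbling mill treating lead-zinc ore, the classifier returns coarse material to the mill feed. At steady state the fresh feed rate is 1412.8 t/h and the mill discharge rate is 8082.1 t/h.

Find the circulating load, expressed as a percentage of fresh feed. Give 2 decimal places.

M = F + R at steady state, so:
R = M − F = 8082.1 − 1412.8 = 6669.3 t/h
CL = 100·R/F = 100·6669.3/1412.8 = 472.06 %

CL = 472.06 %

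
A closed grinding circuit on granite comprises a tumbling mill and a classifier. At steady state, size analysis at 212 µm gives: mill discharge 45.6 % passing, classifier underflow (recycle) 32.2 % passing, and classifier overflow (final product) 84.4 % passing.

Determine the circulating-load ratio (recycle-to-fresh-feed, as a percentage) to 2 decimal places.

Let r = R/F. Size balance at 212 µm:
(1+r)·d = r·u + o ⇒ r = (o−d)/(d−u)
r = (84.4 − 45.6)/(45.6 − 32.2) = 38.8/13.4 = 2.8955
CL = 100·r = 289.55 %

CL = 289.55 %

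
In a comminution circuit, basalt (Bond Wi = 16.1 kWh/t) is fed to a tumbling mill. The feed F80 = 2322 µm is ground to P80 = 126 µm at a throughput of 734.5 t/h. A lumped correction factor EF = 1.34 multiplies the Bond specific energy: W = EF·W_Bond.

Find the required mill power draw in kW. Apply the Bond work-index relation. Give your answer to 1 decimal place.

Bond: W = 10·Wi·(1/√P80 − 1/√F80)
W = 10·16.1·(1/√126 − 1/√2322) = 10·16.1·(0.068335) = 11.0019 kWh/t
Corrected W = EF·W_Bond = 1.34·11.0019 = 14.7425 kWh/t
P_mill = W·ṁ = 14.7425·734.5 = 10828.4 kW

P = 10828.4 kW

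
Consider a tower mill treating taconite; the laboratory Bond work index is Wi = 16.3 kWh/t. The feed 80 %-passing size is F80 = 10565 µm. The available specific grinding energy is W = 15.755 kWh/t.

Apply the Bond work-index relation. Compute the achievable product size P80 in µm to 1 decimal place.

P80 = 88.4 µm

W = 10 Wi (P80^-0.5 − F80^-0.5)
P80^(−½) = W/(10 Wi) + F80^(−½)
  = 15.7550/(10·16.3) + 1/√10565 = 0.096656 + 0.009729 = 0.106385
P80 = (1/0.106385)² = 9.3998² = 88.36 µm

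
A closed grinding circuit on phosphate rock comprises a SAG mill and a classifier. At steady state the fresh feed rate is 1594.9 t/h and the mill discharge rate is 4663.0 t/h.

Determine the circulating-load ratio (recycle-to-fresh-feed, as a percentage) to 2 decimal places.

M = F + R at steady state, so:
R = M − F = 4663.0 − 1594.9 = 3068.1 t/h
CL = 100·R/F = 100·3068.1/1594.9 = 192.37 %

CL = 192.37 %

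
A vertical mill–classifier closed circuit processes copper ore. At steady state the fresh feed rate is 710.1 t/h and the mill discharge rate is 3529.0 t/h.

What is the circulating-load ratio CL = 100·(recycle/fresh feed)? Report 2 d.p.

Steady state: M = F + R.
R = M − F = 3529.0 − 710.1 = 2818.9 t/h
CL = 100·R/F = 100·2818.9/710.1 = 396.97 %

CL = 396.97 %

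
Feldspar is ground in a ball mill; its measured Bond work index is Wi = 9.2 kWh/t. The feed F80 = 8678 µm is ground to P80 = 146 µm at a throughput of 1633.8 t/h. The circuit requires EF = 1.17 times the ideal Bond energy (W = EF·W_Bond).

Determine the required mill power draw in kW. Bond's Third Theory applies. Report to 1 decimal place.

W = 10·Wi·[P80^(−½) − F80^(−½)]
W = 10·9.2·(1/√146 − 1/√8678) = 10·9.2·(0.072026) = 6.6264 kWh/t
W_actual = 1.17 × 6.6264 = 7.7529 kWh/t
Mill draw = 7.7529 × 1633.8 = 12666.6 kW

P = 12666.6 kW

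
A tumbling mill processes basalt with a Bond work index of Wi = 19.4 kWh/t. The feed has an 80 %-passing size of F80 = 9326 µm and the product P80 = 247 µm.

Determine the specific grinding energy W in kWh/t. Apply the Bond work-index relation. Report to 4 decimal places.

W = 10.3350 kWh/t

Bond:  W = 10 Wi (1/√P − 1/√F)
1/√247 = 0.063628;  1/√9326 = 0.010355
W = 10·19.4·(0.063628 − 0.010355) = 10.3350 kWh/t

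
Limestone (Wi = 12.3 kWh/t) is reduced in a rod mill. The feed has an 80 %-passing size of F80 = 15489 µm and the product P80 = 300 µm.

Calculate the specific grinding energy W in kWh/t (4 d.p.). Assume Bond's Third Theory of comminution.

Bond:  W = 10 Wi (1/√P − 1/√F)
1/√300 = 0.057735;  1/√15489 = 0.008035
W = 10·12.3·(0.057735 − 0.008035) = 6.1131 kWh/t

W = 6.1131 kWh/t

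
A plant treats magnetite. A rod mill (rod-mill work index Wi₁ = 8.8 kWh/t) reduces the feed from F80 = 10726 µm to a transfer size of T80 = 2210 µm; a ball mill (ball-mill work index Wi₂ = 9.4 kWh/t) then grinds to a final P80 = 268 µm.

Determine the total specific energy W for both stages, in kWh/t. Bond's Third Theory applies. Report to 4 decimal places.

W = 4.7646 kWh/t

W = 10·Wi·(P80^(-½) − F80^(-½))
Stage 1 (10726→2210 µm, Wi₁=8.8): W₁ = 10·8.8·(0.021272 − 0.009656) = 1.0222 kWh/t
Stage 2 (2210→268 µm, Wi₂=9.4): W₂ = 10·9.4·(0.061085 − 0.021272) = 3.7424 kWh/t
W = W₁ + W₂ = 1.0222 + 3.7424 = 4.7646 kWh/t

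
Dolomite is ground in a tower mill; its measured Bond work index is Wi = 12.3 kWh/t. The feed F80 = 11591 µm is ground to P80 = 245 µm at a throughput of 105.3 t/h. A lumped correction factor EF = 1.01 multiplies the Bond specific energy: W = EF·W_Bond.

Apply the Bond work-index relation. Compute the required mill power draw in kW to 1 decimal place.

P = 714.2 kW

W_Bond = 10·Wi·(1/√P₈₀ − 1/√F₈₀)
W = 10·12.3·(1/√245 − 1/√11591) = 10·12.3·(0.054599) = 6.7157 kWh/t
With EF = 1.01: W = 6.7157·1.01 = 6.7829 kWh/t
P_mill = W·ṁ = 6.7829·105.3 = 714.2 kW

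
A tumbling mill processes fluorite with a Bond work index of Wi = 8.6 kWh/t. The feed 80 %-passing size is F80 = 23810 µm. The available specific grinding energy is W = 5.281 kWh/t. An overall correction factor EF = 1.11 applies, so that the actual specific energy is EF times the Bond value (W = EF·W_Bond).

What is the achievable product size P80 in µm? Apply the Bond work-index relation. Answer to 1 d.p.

W = 10·Wi·[P80^(−½) − F80^(−½)]
W_Bond = W / EF = 5.281 / 1.11 = 4.7577 kWh/t
1/√P80 = 1/√F80 + W_Bond/(10·Wi)
  = 4.7577/(10·8.6) + 1/√23810 = 0.055322 + 0.006481 = 0.061802
P80 = (1/0.061802)² = 16.1806² = 261.81 µm

P80 = 261.8 µm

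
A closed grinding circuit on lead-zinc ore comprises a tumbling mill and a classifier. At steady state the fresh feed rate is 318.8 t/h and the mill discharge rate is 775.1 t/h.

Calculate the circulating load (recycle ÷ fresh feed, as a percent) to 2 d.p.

CL = 143.13 %

Mill node: discharge = fresh + recycle.
R = M − F = 775.1 − 318.8 = 456.3 t/h
CL = 100·R/F = 100·456.3/318.8 = 143.13 %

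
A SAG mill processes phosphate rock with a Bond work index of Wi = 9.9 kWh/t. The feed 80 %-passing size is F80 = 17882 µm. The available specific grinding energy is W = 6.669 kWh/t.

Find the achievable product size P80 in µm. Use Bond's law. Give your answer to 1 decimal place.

W = 10 Wi (P80^-0.5 − F80^-0.5)
P80^(−½) = W/(10 Wi) + F80^(−½)
  = 6.6690/(10·9.9) + 1/√17882 = 0.067364 + 0.007478 = 0.074842
P80 = (1/0.074842)² = 13.3615² = 178.53 µm

P80 = 178.5 µm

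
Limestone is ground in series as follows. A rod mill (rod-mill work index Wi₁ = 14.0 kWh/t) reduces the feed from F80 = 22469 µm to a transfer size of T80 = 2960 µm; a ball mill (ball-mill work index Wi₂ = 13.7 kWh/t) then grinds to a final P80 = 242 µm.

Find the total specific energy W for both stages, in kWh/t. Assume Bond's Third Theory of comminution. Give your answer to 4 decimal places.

Bond: W = 10·Wi·(1/√P80 − 1/√F80)
Stage 1 (22469→2960 µm, Wi₁=14.0): W₁ = 10·14.0·(0.018380 − 0.006671) = 1.6393 kWh/t
Stage 2 (2960→242 µm, Wi₂=13.7): W₂ = 10·13.7·(0.064282 − 0.018380) = 6.2886 kWh/t
W = W₁ + W₂ = 1.6393 + 6.2886 = 7.9279 kWh/t

W = 7.9279 kWh/t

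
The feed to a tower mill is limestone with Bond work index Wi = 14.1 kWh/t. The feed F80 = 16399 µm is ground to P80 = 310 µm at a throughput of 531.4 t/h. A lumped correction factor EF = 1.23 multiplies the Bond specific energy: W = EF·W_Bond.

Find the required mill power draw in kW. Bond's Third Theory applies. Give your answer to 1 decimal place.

W = 10 Wi (P80^-0.5 − F80^-0.5)
W = 10·14.1·(1/√310 − 1/√16399) = 10·14.1·(0.048987) = 6.9072 kWh/t
With EF = 1.23: W = 6.9072·1.23 = 8.4959 kWh/t
Power = W × throughput = 8.4959 kWh/t × 531.4 t/h = 4514.7 kW

P = 4514.7 kW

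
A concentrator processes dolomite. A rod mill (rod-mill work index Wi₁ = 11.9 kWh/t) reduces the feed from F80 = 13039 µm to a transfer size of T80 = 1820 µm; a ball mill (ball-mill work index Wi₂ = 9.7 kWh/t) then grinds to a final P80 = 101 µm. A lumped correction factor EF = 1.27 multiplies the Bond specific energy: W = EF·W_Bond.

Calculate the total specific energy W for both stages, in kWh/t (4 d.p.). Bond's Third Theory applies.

W = 10 Wi (1/√P80 − 1/√F80)  [Bond]
Stage 1 (13039→1820 µm, Wi₁=11.9): W₁ = 10·11.9·(0.023440 − 0.008757) = 1.7473 kWh/t
Stage 2 (1820→101 µm, Wi₂=9.7): W₂ = 10·9.7·(0.099504 − 0.023440) = 7.3781 kWh/t
W = W₁ + W₂ = 1.7473 + 7.3781 = 9.1254 kWh/t
Corrected W = EF·W_Bond = 1.27·9.1254 = 11.5893 kWh/t

W = 11.5893 kWh/t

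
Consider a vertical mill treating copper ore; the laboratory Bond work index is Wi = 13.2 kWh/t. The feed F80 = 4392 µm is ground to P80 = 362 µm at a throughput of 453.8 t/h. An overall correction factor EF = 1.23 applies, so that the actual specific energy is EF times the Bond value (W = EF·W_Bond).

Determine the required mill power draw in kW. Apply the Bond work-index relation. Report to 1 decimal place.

P = 2760.7 kW

W = 10 Wi (1/√P80 − 1/√F80)  [Bond]
W = 10·13.2·(1/√362 − 1/√4392) = 10·13.2·(0.037470) = 4.9460 kWh/t
W_actual = 1.23 × 4.9460 = 6.0836 kWh/t
Power = W × throughput = 6.0836 kWh/t × 453.8 t/h = 2760.7 kW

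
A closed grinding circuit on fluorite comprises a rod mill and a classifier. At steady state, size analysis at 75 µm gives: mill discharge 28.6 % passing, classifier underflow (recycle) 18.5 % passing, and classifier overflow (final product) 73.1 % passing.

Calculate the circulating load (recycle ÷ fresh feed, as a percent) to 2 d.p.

CL = 440.59 %

Two-product formula at 75 µm:
Fd + Rd = Ru + Fo ⇒ R/F = (o−d)/(d−u)
r = (73.1 − 28.6)/(28.6 − 18.5) = 44.5/10.1 = 4.4059
CL = 100·r = 440.59 %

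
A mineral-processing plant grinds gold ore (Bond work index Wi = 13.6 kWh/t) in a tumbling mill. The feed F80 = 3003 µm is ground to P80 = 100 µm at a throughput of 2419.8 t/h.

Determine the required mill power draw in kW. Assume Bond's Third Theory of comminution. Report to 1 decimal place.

P = 26903.9 kW

W = 10·Wi·(P80^(-½) − F80^(-½))
W = 10·13.6·(1/√100 − 1/√3003) = 10·13.6·(0.081752) = 11.1182 kWh/t
P_mill = W·ṁ = 11.1182·2419.8 = 26903.9 kW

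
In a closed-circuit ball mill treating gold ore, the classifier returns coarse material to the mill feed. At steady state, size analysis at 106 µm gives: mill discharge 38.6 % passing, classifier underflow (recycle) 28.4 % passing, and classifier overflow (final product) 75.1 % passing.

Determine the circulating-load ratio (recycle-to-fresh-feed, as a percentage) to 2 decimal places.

CL = 357.84 %

Balance %-passing 106 µm (r = R/F):
Fd + Rd = Ru + Fo ⇒ R/F = (o−d)/(d−u)
r = (75.1 − 38.6)/(38.6 − 28.4) = 36.5/10.2 = 3.5784
CL = 100·r = 357.84 %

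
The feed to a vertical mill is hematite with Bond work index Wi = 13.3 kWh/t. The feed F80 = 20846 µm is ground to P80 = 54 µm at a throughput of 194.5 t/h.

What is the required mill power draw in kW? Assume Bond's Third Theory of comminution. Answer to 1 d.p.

P = 3341.1 kW

Bond: W = 10·Wi·(1/√P80 − 1/√F80)
W = 10·13.3·(1/√54 − 1/√20846) = 10·13.3·(0.129157) = 17.1778 kWh/t
Power = W × throughput = 17.1778 kWh/t × 194.5 t/h = 3341.1 kW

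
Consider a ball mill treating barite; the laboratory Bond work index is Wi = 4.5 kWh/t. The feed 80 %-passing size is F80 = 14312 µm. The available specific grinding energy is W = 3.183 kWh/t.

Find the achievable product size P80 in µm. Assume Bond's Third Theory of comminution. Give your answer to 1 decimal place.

P80 = 159.9 µm

W = 10 Wi (P80^-0.5 − F80^-0.5)
⇒ 1/√P80 = W/(10 Wi) + 1/√F80
  = 3.1830/(10·4.5) + 1/√14312 = 0.070733 + 0.008359 = 0.079092
P80 = (1/0.079092)² = 12.6435² = 159.86 µm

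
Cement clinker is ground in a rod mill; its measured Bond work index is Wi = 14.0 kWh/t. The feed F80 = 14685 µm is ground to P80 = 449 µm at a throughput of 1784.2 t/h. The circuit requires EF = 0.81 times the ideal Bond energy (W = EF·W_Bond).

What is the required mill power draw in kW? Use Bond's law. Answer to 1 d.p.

P = 7878.8 kW

Bond:  W = 10 Wi (1/√P − 1/√F)
W = 10·14.0·(1/√449 − 1/√14685) = 10·14.0·(0.038941) = 5.4517 kWh/t
Apply correction: 5.4517 × 0.81 = 4.4159 kWh/t
P_mill = W·ṁ = 4.4159·1784.2 = 7878.8 kW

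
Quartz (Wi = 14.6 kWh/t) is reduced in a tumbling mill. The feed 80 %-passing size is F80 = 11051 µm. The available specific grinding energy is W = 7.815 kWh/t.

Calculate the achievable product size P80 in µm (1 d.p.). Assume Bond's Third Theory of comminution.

P80 = 251.6 µm

W = 10·Wi·[P80^(−½) − F80^(−½)]
1/√P80 = 1/√F80 + W/(10·Wi)
  = 7.8150/(10·14.6) + 1/√11051 = 0.053527 + 0.009513 = 0.063040
P80 = (1/0.063040)² = 15.8629² = 251.63 µm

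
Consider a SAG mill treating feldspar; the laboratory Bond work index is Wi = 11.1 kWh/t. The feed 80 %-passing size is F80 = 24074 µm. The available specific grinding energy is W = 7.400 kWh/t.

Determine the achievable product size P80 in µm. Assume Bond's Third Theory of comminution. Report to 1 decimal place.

P80 = 187.1 µm

W = 10 Wi / √P80 − 10 Wi / √F80
⇒ 1/√P80 = W/(10 Wi) + 1/√F80
  = 7.4000/(10·11.1) + 1/√24074 = 0.066667 + 0.006445 = 0.073112
P80 = (1/0.073112)² = 13.6777² = 187.08 µm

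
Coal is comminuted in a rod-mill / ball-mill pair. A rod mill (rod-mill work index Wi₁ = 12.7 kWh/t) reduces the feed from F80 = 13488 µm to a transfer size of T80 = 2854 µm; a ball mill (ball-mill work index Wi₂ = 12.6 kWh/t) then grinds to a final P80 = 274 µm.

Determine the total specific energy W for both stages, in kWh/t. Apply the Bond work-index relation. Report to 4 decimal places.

W = 6.5371 kWh/t

Bond: W = 10·Wi·(1/√P80 − 1/√F80)
Stage 1 (13488→2854 µm, Wi₁=12.7): W₁ = 10·12.7·(0.018719 − 0.008610) = 1.2837 kWh/t
Stage 2 (2854→274 µm, Wi₂=12.6): W₂ = 10·12.6·(0.060412 − 0.018719) = 5.2534 kWh/t
W = W₁ + W₂ = 1.2837 + 5.2534 = 6.5371 kWh/t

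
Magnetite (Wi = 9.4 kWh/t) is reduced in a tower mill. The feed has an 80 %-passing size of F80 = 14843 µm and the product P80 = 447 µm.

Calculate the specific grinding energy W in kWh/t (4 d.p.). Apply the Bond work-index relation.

W = 3.6745 kWh/t

W = 10 Wi (1/√P80 − 1/√F80)  [Bond]
1/√447 = 0.047298;  1/√14843 = 0.008208
W = 10·9.4·(0.047298 − 0.008208) = 3.6745 kWh/t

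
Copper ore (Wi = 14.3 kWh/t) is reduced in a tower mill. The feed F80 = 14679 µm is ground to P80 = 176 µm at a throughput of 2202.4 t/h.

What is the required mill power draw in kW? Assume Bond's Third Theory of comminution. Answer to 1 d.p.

P = 21140.3 kW

W = 10·Wi·[P80^(−½) − F80^(−½)]
W = 10·14.3·(1/√176 − 1/√14679) = 10·14.3·(0.067124) = 9.5987 kWh/t
P_mill = W·ṁ = 9.5987·2202.4 = 21140.3 kW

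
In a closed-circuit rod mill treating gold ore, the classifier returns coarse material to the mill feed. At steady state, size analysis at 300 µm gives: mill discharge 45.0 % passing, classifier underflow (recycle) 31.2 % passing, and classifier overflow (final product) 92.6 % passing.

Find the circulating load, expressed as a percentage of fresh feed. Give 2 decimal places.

Balance %-passing 300 µm (r = R/F):
(1+r)·d = r·u + o ⇒ r = (o−d)/(d−u)
r = (92.6 − 45.0)/(45.0 − 31.2) = 47.6/13.8 = 3.4493
CL = 100·r = 344.93 %

CL = 344.93 %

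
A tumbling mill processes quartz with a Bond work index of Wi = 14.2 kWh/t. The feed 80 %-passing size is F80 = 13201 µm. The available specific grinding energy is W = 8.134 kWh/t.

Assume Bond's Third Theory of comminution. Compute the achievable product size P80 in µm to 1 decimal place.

W = 10 Wi (P80^-0.5 − F80^-0.5)
1/√P80 = 1/√F80 + W/(10·Wi)
  = 8.1340/(10·14.2) + 1/√13201 = 0.057282 + 0.008704 = 0.065985
P80 = (1/0.065985)² = 15.1549² = 229.67 µm

P80 = 229.7 µm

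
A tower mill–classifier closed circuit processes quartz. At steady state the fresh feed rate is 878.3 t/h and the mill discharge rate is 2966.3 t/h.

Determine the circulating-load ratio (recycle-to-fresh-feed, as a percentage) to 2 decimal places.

CL = 237.73 %

Mill node: discharge = fresh + recycle.
R = M − F = 2966.3 − 878.3 = 2088.0 t/h
CL = 100·R/F = 100·2088.0/878.3 = 237.73 %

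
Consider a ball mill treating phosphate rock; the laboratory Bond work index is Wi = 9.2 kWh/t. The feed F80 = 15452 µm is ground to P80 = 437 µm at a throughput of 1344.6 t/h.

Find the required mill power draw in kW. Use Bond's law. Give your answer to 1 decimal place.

P = 4922.4 kW

Bond:  W = 10 Wi (1/√P − 1/√F)
W = 10·9.2·(1/√437 − 1/√15452) = 10·9.2·(0.039792) = 3.6608 kWh/t
Power = W × throughput = 3.6608 kWh/t × 1344.6 t/h = 4922.4 kW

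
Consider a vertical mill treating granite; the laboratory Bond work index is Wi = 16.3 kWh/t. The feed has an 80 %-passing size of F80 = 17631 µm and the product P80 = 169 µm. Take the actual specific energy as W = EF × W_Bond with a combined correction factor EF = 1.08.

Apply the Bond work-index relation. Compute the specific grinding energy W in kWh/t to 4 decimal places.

W = 12.2158 kWh/t

W = 10 Wi / √P80 − 10 Wi / √F80
1/√169 = 0.076923;  1/√17631 = 0.007531
W = 10·16.3·(0.076923 − 0.007531) = 11.3109 kWh/t
Apply correction: 11.3109 × 1.08 = 12.2158 kWh/t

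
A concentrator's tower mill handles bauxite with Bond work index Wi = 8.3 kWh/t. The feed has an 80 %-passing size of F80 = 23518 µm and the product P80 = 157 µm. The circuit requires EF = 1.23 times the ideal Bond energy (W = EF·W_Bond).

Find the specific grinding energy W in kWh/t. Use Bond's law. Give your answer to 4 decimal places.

W = 7.4820 kWh/t

W = 10·Wi·[P80^(−½) − F80^(−½)]
1/√157 = 0.079809;  1/√23518 = 0.006521
W = 10·8.3·(0.079809 − 0.006521) = 6.0829 kWh/t
W_actual = 1.23 × 6.0829 = 7.4820 kWh/t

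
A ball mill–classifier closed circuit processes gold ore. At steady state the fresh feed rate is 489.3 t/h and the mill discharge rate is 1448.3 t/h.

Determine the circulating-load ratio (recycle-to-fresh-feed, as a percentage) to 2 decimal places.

CL = 195.99 %

Mill node: discharge = fresh + recycle.
R = M − F = 1448.3 − 489.3 = 959.0 t/h
CL = 100·R/F = 100·959.0/489.3 = 195.99 %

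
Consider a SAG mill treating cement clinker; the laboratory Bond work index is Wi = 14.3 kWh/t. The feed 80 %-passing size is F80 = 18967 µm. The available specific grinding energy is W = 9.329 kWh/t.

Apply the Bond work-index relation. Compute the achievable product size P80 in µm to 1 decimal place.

P80 = 190.3 µm

Bond:  W = 10 Wi (1/√P − 1/√F)
1/√P80 = 1/√F80 + W/(10·Wi)
  = 9.3290/(10·14.3) + 1/√18967 = 0.065238 + 0.007261 = 0.072499
P80 = (1/0.072499)² = 13.7933² = 190.26 µm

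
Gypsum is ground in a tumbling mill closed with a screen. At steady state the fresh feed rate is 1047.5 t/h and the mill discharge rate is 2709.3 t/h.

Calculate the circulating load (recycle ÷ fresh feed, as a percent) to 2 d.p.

CL = 158.64 %

Steady state: M = F + R.
R = M − F = 2709.3 − 1047.5 = 1661.8 t/h
CL = 100·R/F = 100·1661.8/1047.5 = 158.64 %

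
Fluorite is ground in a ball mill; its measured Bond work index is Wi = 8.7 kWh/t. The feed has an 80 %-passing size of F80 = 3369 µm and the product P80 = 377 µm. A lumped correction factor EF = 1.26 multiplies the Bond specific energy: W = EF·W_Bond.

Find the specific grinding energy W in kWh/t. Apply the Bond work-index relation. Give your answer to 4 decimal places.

Bond: W = 10·Wi·(1/√P80 − 1/√F80)
1/√377 = 0.051503;  1/√3369 = 0.017229
W = 10·8.7·(0.051503 − 0.017229) = 2.9818 kWh/t
With EF = 1.26: W = 2.9818·1.26 = 3.7571 kWh/t

W = 3.7571 kWh/t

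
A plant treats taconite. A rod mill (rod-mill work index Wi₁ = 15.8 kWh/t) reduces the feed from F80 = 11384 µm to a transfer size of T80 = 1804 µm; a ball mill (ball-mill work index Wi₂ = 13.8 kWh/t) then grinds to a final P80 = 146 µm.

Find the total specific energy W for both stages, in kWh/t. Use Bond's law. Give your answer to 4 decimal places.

W = 10.4110 kWh/t

Bond: W = 10·Wi·(1/√P80 − 1/√F80)
Stage 1 (11384→1804 µm, Wi₁=15.8): W₁ = 10·15.8·(0.023544 − 0.009372) = 2.2391 kWh/t
Stage 2 (1804→146 µm, Wi₂=13.8): W₂ = 10·13.8·(0.082761 − 0.023544) = 8.1719 kWh/t
W = W₁ + W₂ = 2.2391 + 8.1719 = 10.4110 kWh/t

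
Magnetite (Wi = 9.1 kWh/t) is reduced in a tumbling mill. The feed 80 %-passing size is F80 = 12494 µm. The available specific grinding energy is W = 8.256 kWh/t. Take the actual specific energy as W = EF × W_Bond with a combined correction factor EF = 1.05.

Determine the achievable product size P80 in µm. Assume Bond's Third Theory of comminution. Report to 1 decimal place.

P80 = 110.0 µm

W = 10 Wi / √P80 − 10 Wi / √F80
W_Bond = W / EF = 8.256 / 1.05 = 7.8629 kWh/t
⇒ 1/√P80 = W_Bond/(10 Wi) + 1/√F80
  = 7.8629/(10·9.1) + 1/√12494 = 0.086405 + 0.008946 = 0.095351
P80 = (1/0.095351)² = 10.4875² = 109.99 µm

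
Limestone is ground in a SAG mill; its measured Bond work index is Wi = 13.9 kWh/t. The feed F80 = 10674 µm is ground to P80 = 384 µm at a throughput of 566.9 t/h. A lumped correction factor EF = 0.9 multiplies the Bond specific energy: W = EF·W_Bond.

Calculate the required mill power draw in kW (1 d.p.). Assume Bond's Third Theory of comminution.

W = 10·Wi·(P80^(-½) − F80^(-½))
W = 10·13.9·(1/√384 − 1/√10674) = 10·13.9·(0.041352) = 5.7479 kWh/t
Corrected W = EF·W_Bond = 0.9·5.7479 = 5.1731 kWh/t
Mill draw = 5.1731 × 566.9 = 2932.6 kW

P = 2932.6 kW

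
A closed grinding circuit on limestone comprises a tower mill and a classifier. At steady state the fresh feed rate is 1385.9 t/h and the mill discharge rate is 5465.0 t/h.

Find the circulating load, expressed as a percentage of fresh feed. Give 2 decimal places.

Discharge = new feed + return, hence
R = M − F = 5465.0 − 1385.9 = 4079.1 t/h
CL = 100·R/F = 100·4079.1/1385.9 = 294.33 %

CL = 294.33 %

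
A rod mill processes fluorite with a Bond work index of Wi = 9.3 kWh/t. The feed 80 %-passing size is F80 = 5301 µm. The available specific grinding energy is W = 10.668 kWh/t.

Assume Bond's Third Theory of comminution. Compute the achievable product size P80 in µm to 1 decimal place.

W = 10·Wi·[P80^(−½) − F80^(−½)]
P80^(−½) = W/(10 Wi) + F80^(−½)
  = 10.6680/(10·9.3) + 1/√5301 = 0.114710 + 0.013735 = 0.128444
P80 = (1/0.128444)² = 7.7855² = 60.61 µm

P80 = 60.6 µm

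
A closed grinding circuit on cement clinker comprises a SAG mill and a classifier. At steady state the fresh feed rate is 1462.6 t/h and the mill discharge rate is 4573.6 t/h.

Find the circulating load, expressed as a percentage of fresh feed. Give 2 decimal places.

CL = 212.70 %

M = F + R at steady state, so:
R = M − F = 4573.6 − 1462.6 = 3111.0 t/h
CL = 100·R/F = 100·3111.0/1462.6 = 212.70 %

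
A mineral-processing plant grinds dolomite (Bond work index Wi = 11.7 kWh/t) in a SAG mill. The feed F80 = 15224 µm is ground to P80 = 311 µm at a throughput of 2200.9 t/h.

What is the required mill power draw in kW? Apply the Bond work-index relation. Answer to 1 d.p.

Bond: W = 10·Wi·(1/√P80 − 1/√F80)
W = 10·11.7·(1/√311 − 1/√15224) = 10·11.7·(0.048600) = 5.6862 kWh/t
Power = W × throughput = 5.6862 kWh/t × 2200.9 t/h = 12514.8 kW

P = 12514.8 kW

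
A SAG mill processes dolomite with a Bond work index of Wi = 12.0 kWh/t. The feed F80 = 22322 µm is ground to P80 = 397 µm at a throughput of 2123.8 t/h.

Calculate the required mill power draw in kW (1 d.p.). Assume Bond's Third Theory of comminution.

W = 10·Wi·[P80^(−½) − F80^(−½)]
W = 10·12.0·(1/√397 − 1/√22322) = 10·12.0·(0.043495) = 5.2194 kWh/t
Power = W × throughput = 5.2194 kWh/t × 2123.8 t/h = 11085.1 kW

P = 11085.1 kW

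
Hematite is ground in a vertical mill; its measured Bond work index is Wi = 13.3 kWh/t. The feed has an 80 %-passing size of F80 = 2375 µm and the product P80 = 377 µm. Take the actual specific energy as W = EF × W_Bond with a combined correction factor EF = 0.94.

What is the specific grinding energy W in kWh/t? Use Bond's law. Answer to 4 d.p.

W = 3.8735 kWh/t

W = 10 Wi / √P80 − 10 Wi / √F80
1/√377 = 0.051503;  1/√2375 = 0.020520
W = 10·13.3·(0.051503 − 0.020520) = 4.1207 kWh/t
Corrected W = EF·W_Bond = 0.94·4.1207 = 3.8735 kWh/t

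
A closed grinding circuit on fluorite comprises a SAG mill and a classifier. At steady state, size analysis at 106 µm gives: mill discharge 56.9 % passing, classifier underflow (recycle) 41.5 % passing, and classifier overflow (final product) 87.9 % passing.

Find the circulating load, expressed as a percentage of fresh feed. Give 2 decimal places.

CL = 201.30 %

Let r = R/F. Size balance at 106 µm:
d + r·d = r·u + o → r(d−u) = o−d
r = (87.9 − 56.9)/(56.9 − 41.5) = 31.0/15.4 = 2.0130
CL = 100·r = 201.30 %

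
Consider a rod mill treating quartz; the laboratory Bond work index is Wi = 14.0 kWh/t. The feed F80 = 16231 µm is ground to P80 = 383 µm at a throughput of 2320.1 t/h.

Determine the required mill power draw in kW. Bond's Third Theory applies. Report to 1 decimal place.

Bond:  W = 10 Wi (1/√P − 1/√F)
W = 10·14.0·(1/√383 − 1/√16231) = 10·14.0·(0.043248) = 6.0548 kWh/t
P = W·T = 6.0548·2320.1 = 14047.7 kW

P = 14047.7 kW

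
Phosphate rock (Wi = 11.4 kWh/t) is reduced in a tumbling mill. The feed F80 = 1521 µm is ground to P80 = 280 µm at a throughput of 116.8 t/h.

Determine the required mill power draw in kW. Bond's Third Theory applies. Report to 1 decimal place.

P = 454.3 kW

W = 10·Wi·(P80^(-½) − F80^(-½))
W = 10·11.4·(1/√280 − 1/√1521) = 10·11.4·(0.034120) = 3.8897 kWh/t
P_mill = W·ṁ = 3.8897·116.8 = 454.3 kW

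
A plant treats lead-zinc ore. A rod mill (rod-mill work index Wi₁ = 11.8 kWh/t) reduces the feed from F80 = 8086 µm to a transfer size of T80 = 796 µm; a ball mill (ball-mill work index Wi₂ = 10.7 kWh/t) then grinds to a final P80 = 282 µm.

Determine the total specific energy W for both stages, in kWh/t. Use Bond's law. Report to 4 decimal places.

W = 10·Wi·[P80^(−½) − F80^(−½)]
Stage 1 (8086→796 µm, Wi₁=11.8): W₁ = 10·11.8·(0.035444 − 0.011121) = 2.8702 kWh/t
Stage 2 (796→282 µm, Wi₂=10.7): W₂ = 10·10.7·(0.059549 − 0.035444) = 2.5792 kWh/t
W = W₁ + W₂ = 2.8702 + 2.5792 = 5.4494 kWh/t

W = 5.4494 kWh/t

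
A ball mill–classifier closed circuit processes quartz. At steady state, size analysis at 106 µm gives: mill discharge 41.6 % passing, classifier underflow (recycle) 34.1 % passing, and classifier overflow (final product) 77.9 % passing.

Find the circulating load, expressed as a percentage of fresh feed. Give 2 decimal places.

Classifier node, passing 106 µm:
r = (o − d)/(d − u)
r = (77.9 − 41.6)/(41.6 − 34.1) = 36.3/7.5 = 4.8400
CL = 100·r = 484.00 %

CL = 484.00 %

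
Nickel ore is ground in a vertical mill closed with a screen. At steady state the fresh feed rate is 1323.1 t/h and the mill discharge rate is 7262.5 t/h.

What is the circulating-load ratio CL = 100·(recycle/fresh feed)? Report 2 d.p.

CL = 448.90 %

Discharge = new feed + return, hence
R = M − F = 7262.5 − 1323.1 = 5939.4 t/h
CL = 100·R/F = 100·5939.4/1323.1 = 448.90 %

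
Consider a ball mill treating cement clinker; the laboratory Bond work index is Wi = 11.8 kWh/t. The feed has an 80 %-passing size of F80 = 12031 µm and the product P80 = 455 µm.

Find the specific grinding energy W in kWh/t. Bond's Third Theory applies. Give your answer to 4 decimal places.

W = 4.4561 kWh/t

W_Bond = 10·Wi·(1/√P₈₀ − 1/√F₈₀)
1/√455 = 0.046881;  1/√12031 = 0.009117
W = 10·11.8·(0.046881 − 0.009117) = 4.4561 kWh/t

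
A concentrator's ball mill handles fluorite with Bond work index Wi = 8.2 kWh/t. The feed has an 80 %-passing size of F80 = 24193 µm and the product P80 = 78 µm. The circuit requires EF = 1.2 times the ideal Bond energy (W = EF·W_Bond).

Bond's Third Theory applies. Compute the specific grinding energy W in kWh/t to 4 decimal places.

W_Bond = 10·Wi·(1/√P₈₀ − 1/√F₈₀)
1/√78 = 0.113228;  1/√24193 = 0.006429
W = 10·8.2·(0.113228 − 0.006429) = 8.7575 kWh/t
Corrected W = EF·W_Bond = 1.2·8.7575 = 10.5090 kWh/t

W = 10.5090 kWh/t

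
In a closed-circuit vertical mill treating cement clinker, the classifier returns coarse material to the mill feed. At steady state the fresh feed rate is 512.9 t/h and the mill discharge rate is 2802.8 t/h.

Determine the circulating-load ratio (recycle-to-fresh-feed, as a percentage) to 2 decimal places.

Steady state: M = F + R.
R = M − F = 2802.8 − 512.9 = 2289.9 t/h
CL = 100·R/F = 100·2289.9/512.9 = 446.46 %

CL = 446.46 %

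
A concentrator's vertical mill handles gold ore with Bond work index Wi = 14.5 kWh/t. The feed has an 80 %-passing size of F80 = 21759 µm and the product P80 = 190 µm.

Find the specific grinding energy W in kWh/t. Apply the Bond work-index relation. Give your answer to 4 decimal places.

W = 10·Wi·(P80^(-½) − F80^(-½))
1/√190 = 0.072548;  1/√21759 = 0.006779
W = 10·14.5·(0.072548 − 0.006779) = 9.5364 kWh/t

W = 9.5364 kWh/t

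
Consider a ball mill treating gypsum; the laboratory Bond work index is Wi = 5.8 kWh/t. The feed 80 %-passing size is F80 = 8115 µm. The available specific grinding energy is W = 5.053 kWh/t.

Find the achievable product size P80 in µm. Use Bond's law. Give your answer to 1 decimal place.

Bond:  W = 10 Wi (1/√P − 1/√F)
P80^-0.5 = F80^-0.5 + W/(10 Wi)
  = 5.0530/(10·5.8) + 1/√8115 = 0.087121 + 0.011101 = 0.098222
P80 = (1/0.098222)² = 10.1811² = 103.65 µm

P80 = 103.7 µm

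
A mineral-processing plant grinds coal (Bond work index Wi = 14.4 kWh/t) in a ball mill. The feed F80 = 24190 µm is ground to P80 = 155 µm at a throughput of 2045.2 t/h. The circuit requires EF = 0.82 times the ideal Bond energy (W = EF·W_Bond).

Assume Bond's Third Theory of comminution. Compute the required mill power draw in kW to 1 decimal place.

P = 17844.8 kW

W = 10·Wi·[P80^(−½) − F80^(−½)]
W = 10·14.4·(1/√155 − 1/√24190) = 10·14.4·(0.073892) = 10.6405 kWh/t
W_actual = 0.82 × 10.6405 = 8.7252 kWh/t
P = W·T = 8.7252·2045.2 = 17844.8 kW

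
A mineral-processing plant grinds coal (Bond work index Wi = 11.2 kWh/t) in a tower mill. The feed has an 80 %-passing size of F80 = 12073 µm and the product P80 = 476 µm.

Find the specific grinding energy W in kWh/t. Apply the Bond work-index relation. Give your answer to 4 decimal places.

Bond:  W = 10 Wi (1/√P − 1/√F)
1/√476 = 0.045835;  1/√12073 = 0.009101
W = 10·11.2·(0.045835 − 0.009101) = 4.1142 kWh/t

W = 4.1142 kWh/t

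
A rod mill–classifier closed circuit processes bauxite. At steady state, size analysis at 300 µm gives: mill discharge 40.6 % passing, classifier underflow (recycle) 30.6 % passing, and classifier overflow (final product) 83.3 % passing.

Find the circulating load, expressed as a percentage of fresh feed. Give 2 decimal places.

CL = 427.00 %

Classifier node, passing 300 µm:
r = (o − d)/(d − u)
r = (83.3 − 40.6)/(40.6 − 30.6) = 42.7/10.0 = 4.2700
CL = 100·r = 427.00 %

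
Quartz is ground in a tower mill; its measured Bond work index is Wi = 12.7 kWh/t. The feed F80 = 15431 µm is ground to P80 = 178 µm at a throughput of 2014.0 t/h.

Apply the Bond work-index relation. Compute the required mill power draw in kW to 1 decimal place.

P = 17112.3 kW

W = 10·Wi·(P80^(-½) − F80^(-½))
W = 10·12.7·(1/√178 − 1/√15431) = 10·12.7·(0.066903) = 8.4967 kWh/t
P_mill = W·ṁ = 8.4967·2014.0 = 17112.3 kW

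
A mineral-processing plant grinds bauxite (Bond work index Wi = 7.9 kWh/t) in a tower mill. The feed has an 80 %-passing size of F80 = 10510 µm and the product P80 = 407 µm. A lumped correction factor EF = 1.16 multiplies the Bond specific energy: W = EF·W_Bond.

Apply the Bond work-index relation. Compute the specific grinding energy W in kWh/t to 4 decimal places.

W = 3.6485 kWh/t

Bond: W = 10·Wi·(1/√P80 − 1/√F80)
1/√407 = 0.049568;  1/√10510 = 0.009754
W = 10·7.9·(0.049568 − 0.009754) = 3.1453 kWh/t
Corrected W = EF·W_Bond = 1.16·3.1453 = 3.6485 kWh/t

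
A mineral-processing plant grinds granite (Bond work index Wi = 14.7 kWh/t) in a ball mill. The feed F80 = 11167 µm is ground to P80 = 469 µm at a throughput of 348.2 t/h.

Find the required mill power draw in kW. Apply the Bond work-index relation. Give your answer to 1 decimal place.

P = 1879.2 kW

W = 10 Wi (P80^-0.5 − F80^-0.5)
W = 10·14.7·(1/√469 − 1/√11167) = 10·14.7·(0.036713) = 5.3968 kWh/t
P = W·T = 5.3968·348.2 = 1879.2 kW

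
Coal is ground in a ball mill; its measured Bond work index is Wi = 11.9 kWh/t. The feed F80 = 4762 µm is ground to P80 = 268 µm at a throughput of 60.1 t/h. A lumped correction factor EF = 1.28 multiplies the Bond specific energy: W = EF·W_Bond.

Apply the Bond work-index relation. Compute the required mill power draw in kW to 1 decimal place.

P = 426.5 kW

W = 10·Wi·[P80^(−½) − F80^(−½)]
W = 10·11.9·(1/√268 − 1/√4762) = 10·11.9·(0.046593) = 5.5446 kWh/t
With EF = 1.28: W = 5.5446·1.28 = 7.0971 kWh/t
Power = W × throughput = 7.0971 kWh/t × 60.1 t/h = 426.5 kW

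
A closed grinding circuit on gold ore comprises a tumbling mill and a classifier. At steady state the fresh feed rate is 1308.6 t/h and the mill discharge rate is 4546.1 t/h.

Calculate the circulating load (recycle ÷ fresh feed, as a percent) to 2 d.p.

Mill node: discharge = fresh + recycle.
R = M − F = 4546.1 − 1308.6 = 3237.5 t/h
CL = 100·R/F = 100·3237.5/1308.6 = 247.40 %

CL = 247.40 %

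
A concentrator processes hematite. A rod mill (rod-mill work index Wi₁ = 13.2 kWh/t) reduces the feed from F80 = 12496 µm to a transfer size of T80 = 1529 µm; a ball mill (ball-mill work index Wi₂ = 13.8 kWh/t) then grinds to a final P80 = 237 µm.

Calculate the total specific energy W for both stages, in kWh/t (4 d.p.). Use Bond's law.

W = 10 Wi (1/√P80 − 1/√F80)  [Bond]
Stage 1 (12496→1529 µm, Wi₁=13.2): W₁ = 10·13.2·(0.025574 − 0.008946) = 2.1949 kWh/t
Stage 2 (1529→237 µm, Wi₂=13.8): W₂ = 10·13.8·(0.064957 − 0.025574) = 5.4349 kWh/t
W = W₁ + W₂ = 2.1949 + 5.4349 = 7.6298 kWh/t

W = 7.6298 kWh/t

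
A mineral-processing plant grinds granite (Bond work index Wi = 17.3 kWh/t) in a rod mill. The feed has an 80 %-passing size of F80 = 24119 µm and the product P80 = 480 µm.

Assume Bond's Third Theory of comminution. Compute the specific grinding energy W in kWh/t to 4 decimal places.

W = 6.7824 kWh/t

W = 10 Wi (P80^-0.5 − F80^-0.5)
1/√480 = 0.045644;  1/√24119 = 0.006439
W = 10·17.3·(0.045644 − 0.006439) = 6.7824 kWh/t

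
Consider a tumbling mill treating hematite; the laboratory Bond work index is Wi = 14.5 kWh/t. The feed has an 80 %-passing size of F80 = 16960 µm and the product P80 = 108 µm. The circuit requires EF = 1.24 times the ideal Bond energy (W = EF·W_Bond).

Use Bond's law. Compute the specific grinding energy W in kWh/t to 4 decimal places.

W = 15.9206 kWh/t

W = 10 Wi / √P80 − 10 Wi / √F80
1/√108 = 0.096225;  1/√16960 = 0.007679
W = 10·14.5·(0.096225 − 0.007679) = 12.8392 kWh/t
Corrected W = EF·W_Bond = 1.24·12.8392 = 15.9206 kWh/t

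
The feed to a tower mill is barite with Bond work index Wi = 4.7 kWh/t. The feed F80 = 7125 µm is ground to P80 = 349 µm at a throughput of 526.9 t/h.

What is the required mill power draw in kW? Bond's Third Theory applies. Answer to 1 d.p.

P = 1032.2 kW

Bond:  W = 10 Wi (1/√P − 1/√F)
W = 10·4.7·(1/√349 − 1/√7125) = 10·4.7·(0.041682) = 1.9590 kWh/t
P = W·T = 1.9590·526.9 = 1032.2 kW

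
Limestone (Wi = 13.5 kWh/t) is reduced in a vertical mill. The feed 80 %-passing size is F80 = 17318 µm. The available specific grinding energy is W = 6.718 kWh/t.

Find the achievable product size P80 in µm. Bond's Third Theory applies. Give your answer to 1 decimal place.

P80 = 303.9 µm

W_Bond = 10·Wi·(1/√P₈₀ − 1/√F₈₀)
⇒ 1/√P80 = W/(10 Wi) + 1/√F80
  = 6.7180/(10·13.5) + 1/√17318 = 0.049763 + 0.007599 = 0.057362
P80 = (1/0.057362)² = 17.4332² = 303.92 µm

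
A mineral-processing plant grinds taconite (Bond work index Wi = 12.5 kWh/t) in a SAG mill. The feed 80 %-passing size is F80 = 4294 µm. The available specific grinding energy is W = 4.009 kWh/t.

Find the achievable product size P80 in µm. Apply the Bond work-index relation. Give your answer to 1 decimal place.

P80 = 446.4 µm

Bond: W = 10·Wi·(1/√P80 − 1/√F80)
1/√P80 = 1/√F80 + W/(10·Wi)
  = 4.0090/(10·12.5) + 1/√4294 = 0.032072 + 0.015261 = 0.047333
P80 = (1/0.047333)² = 21.1271² = 446.36 µm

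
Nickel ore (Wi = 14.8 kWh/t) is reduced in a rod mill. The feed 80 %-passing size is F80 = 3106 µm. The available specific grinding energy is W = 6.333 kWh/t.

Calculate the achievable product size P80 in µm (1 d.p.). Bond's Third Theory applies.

P80 = 271.1 µm

Bond:  W = 10 Wi (1/√P − 1/√F)
⇒ 1/√P80 = W/(10·Wi) + 1/√F80
  = 6.3330/(10·14.8) + 1/√3106 = 0.042791 + 0.017943 = 0.060734
P80 = (1/0.060734)² = 16.4653² = 271.11 µm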